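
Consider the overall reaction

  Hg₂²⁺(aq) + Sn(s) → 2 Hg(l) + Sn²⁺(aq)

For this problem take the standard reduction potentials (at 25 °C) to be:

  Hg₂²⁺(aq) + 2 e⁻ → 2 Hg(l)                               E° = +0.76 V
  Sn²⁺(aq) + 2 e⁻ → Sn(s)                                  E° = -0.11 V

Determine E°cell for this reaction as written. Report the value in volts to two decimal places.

The Hg₂²⁺/Hg couple has the higher reduction potential, so it is the cathode; Sn²⁺/Sn is oxidised at the anode.
E°cell = E°(cathode) − E°(anode) = (+0.76) − (-0.11) = +0.87 V.

+0.87 V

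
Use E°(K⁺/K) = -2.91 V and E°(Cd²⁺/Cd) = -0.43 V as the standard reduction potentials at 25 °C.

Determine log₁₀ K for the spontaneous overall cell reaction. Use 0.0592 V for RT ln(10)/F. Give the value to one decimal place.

Cathode: Cd²⁺/Cd; anode: K⁺/K. E°cell = +2.48 V, n = 2.
log K = nE°cell / 0.0592 = (2)(+2.48) / 0.0592 = 83.8.

83.8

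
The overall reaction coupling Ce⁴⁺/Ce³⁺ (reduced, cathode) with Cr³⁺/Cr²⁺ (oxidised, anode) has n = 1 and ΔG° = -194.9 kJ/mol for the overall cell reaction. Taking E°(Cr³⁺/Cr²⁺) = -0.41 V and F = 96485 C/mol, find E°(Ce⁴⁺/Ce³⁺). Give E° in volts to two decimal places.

E°cell = −ΔG°/(nF) = −(-194.9×10³)/((1)(96485)) = +2.020 V.
Since Ce⁴⁺/Ce³⁺ is the cathode and Cr³⁺/Cr²⁺ the anode, E°cell = E°(Ce⁴⁺/Ce³⁺) − E°(Cr³⁺/Cr²⁺).
So E°(Ce⁴⁺/Ce³⁺) = E°cell + E°(Cr³⁺/Cr²⁺) = +2.020 + (-0.41) = +1.61 V.

+1.61 V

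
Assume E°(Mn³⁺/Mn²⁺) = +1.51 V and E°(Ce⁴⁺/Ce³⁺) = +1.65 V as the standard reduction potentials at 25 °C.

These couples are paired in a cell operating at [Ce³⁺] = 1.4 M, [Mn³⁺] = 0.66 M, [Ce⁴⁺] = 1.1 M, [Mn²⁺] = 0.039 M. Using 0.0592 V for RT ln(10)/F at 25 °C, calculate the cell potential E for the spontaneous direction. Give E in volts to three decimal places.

+0.061 V

Ce⁴⁺/Ce³⁺ is the cathode (higher E°), Mn³⁺/Mn²⁺ the anode: E°cell = +1.65 − (+1.51) = +0.14 V, n = 1.
Overall: Ce⁴⁺(aq) + Mn²⁺(aq) → Ce³⁺(aq) + Mn³⁺(aq)
Q = [Ce³⁺]·[Mn³⁺] / ([Ce⁴⁺]·[Mn²⁺]); log Q = 1.333.
E = E° − (0.0592/n) log Q = +0.14 − (0.0592/1)(1.333) = +0.061 V.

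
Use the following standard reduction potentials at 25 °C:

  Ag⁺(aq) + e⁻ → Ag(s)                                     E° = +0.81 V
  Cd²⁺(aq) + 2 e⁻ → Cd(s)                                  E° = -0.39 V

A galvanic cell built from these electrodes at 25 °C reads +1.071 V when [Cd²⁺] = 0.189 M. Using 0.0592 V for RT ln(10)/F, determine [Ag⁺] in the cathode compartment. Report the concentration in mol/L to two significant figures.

Ag⁺/Ag is the cathode, Cd²⁺/Cd the anode: E°cell = +1.20 V, n = 2.
Overall reaction: 2 Ag⁺(aq) + Cd(s) → 2 Ag(s) + Cd²⁺(aq); Q = [Cd²⁺]^1/[Ag⁺]^2.
From E = E° − (0.0592/n) log Q: log Q = (E° − E)·n/0.0592 = (+1.20 − (+1.071))·2/0.0592 = 4.3581.
So 2·log[Ag⁺] = 1·log(0.189) − log Q = -0.7235 − (4.3581) = -5.0816; log[Ag⁺] = -5.0816 / 2 = -2.5408; [Ag⁺] = 10^(-2.5408) ≈ 0.0029 M.

0.0029 M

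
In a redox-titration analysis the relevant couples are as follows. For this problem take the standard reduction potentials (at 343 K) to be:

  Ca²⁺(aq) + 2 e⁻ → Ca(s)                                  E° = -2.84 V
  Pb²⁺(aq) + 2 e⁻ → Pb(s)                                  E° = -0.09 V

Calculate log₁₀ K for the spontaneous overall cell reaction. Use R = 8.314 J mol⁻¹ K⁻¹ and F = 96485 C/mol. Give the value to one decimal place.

80.8

Cathode: Pb²⁺/Pb; anode: Ca²⁺/Ca. E°cell = (-0.09) − (-2.84) = +2.75 V, with n = 2.
ΔG° = −nFE° = −RT ln K, so ln K = nFE°/(RT) = (2)(96485)(+2.75) / ((8.314)(343)) = 186.088.
log₁₀ K = 186.088 / ln 10 = 80.8.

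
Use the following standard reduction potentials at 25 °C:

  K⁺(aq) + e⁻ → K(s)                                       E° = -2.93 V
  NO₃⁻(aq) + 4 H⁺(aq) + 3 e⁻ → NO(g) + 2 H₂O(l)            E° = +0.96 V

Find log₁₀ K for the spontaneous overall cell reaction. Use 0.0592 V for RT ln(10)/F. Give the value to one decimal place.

Cathode: NO₃⁻/NO; anode: K⁺/K. E°cell = +3.89 V, n = 3.
log K = nE°cell / 0.0592 = (3)(+3.89) / 0.0592 = 197.1.

197.1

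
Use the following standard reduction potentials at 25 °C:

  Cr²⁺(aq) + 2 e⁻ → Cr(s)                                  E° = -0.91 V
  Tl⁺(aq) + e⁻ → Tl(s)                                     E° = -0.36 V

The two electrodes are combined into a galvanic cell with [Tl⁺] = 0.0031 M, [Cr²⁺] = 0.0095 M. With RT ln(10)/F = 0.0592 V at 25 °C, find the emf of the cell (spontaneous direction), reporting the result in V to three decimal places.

+0.461 V

Tl⁺/Tl is the cathode (higher E°), Cr²⁺/Cr the anode: E°cell = -0.36 − (-0.91) = +0.55 V, n = 2.
Overall: 2 Tl⁺(aq) + Cr(s) → 2 Tl(s) + Cr²⁺(aq)
Q = [Cr²⁺] / ([Tl⁺]^2); log Q = 2.995.
E = E° − (0.0592/n) log Q = +0.55 − (0.0592/2)(2.995) = +0.461 V.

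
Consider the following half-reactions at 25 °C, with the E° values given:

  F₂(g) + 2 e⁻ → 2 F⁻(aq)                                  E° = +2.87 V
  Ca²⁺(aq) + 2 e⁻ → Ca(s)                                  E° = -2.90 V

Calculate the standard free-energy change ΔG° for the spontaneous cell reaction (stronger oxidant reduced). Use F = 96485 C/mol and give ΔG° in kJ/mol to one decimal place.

-1113.4 kJ/mol

F₂/F⁻ (E° = +2.87 V) is the cathode; Ca²⁺/Ca (E° = -2.90 V) is the anode, so E°cell = +5.77 V.
Balancing electrons gives n = 2 (lcm of 2 and 2).
ΔG° = −nFE° = −(2)(96485)(+5.77) = -1,113,437 J = -1113.4 kJ/mol.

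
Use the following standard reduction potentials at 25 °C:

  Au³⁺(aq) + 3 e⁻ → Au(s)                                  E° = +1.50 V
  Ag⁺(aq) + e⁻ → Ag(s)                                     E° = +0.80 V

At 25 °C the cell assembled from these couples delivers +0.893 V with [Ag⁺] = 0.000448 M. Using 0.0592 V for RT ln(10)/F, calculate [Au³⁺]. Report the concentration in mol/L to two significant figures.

Au³⁺/Au is the cathode, Ag⁺/Ag the anode: E°cell = +0.70 V, n = 3.
Overall reaction: Au³⁺(aq) + 3 Ag(s) → Au(s) + 3 Ag⁺(aq); Q = [Ag⁺]^3/[Au³⁺]^1.
From E = E° − (0.0592/n) log Q: log Q = (E° − E)·n/0.0592 = (+0.70 − (+0.893))·3/0.0592 = -9.7804.
So 1·log[Au³⁺] = 3·log(0.000448) − log Q = -10.0462 − (-9.7804) = -0.2658; [Au³⁺] = 10^(-0.2658) ≈ 0.54 M.

0.54 M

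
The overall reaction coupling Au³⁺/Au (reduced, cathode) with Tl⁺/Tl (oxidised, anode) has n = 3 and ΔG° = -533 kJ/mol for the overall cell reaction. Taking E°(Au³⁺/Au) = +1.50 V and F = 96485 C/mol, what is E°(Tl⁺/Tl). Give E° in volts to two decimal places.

-0.34 V

E°cell = −ΔG°/(nF) = −(-533×10³)/((3)(96485)) = +1.841 V.
Since Au³⁺/Au is the cathode and Tl⁺/Tl the anode, E°cell = E°(Au³⁺/Au) − E°(Tl⁺/Tl).
So E°(Tl⁺/Tl) = E°(Au³⁺/Au) − E°cell = (+1.50) − (+1.841) = -0.34 V.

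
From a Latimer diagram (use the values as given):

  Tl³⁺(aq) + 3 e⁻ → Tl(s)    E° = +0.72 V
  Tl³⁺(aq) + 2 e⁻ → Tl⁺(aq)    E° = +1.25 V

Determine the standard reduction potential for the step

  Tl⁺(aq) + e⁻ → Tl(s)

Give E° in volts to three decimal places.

-0.340 V

Sequential free energies add, so n₃E°₃ = n₁E°₁ + n₂E°₂.
With n₃ = 3, and the known step contributing 2×(+1.25) V, the unknown satisfies 1·E° = 3×(+0.72) − 2×(+1.25) = -0.340.
E° = -0.340 / 1 = -0.340 V.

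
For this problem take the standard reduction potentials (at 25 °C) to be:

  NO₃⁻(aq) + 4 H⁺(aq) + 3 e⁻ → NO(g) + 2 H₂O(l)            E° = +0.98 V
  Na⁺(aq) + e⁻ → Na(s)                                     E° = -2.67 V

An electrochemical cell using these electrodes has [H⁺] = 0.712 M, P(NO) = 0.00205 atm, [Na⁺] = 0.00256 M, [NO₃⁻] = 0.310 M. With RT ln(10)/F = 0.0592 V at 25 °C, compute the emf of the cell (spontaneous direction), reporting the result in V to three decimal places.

NO₃⁻/NO is the cathode (higher E°), Na⁺/Na the anode: E°cell = +0.98 − (-2.67) = +3.65 V, n = 3.
Overall: NO₃⁻(aq) + 4 H⁺(aq) + 3 Na(s) → NO(g) + 2 H₂O(l) + 3 Na⁺(aq)
Q = P(NO)·[Na⁺]^3 / ([NO₃⁻]·[H⁺]^4); log Q = -9.365.
E = E° − (0.0592/n) log Q = +3.65 − (0.0592/3)(-9.365) = +3.835 V.

+3.835 V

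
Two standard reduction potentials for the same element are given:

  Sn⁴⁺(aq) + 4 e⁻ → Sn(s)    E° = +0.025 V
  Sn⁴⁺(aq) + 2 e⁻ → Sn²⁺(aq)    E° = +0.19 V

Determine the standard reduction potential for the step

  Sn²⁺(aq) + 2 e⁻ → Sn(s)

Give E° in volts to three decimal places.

Sequential free energies add, so n₃E°₃ = n₁E°₁ + n₂E°₂.
With n₃ = 4, and the known step contributing 2×(+0.19) V, the unknown satisfies 2·E° = 4×(+0.025) − 2×(+0.19) = -0.280.
E° = -0.280 / 2 = -0.140 V.

-0.140 V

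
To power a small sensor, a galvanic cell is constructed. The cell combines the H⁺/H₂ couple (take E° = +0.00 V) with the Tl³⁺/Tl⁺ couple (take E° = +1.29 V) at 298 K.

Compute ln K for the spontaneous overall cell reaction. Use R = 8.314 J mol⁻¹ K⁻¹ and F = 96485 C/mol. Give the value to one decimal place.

Cathode: Tl³⁺/Tl⁺; anode: H⁺/H₂. E°cell = (+1.29) − (+0.00) = +1.29 V, with n = 2.
ΔG° = −nFE° = −RT ln K, so ln K = nFE°/(RT) = (2)(96485)(+1.29) / ((8.314)(298)) = 100.474.

100.5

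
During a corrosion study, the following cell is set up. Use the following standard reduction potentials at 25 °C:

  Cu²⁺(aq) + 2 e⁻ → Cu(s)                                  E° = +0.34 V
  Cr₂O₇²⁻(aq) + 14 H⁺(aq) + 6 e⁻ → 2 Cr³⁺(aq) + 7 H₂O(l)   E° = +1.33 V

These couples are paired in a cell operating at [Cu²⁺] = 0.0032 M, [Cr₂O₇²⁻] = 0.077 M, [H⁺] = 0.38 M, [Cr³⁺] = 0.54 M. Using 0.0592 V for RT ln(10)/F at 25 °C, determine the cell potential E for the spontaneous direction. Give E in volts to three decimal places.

+1.000 V

Cr₂O₇²⁻/Cr³⁺ is the cathode (higher E°), Cu²⁺/Cu the anode: E°cell = +1.33 − (+0.34) = +0.99 V, n = 6.
Overall: Cr₂O₇²⁻(aq) + 14 H⁺(aq) + 3 Cu(s) → 2 Cr³⁺(aq) + 7 H₂O(l) + 3 Cu²⁺(aq)
Q = [Cr³⁺]^2·[Cu²⁺]^3 / ([Cr₂O₇²⁻]·[H⁺]^14); log Q = -1.023.
E = E° − (0.0592/n) log Q = +0.99 − (0.0592/6)(-1.023) = +1.000 V.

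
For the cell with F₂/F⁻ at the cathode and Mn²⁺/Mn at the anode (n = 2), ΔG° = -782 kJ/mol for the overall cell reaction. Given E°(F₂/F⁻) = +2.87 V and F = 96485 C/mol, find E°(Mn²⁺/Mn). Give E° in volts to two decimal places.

-1.18 V

E°cell = −ΔG°/(nF) = −(-782×10³)/((2)(96485)) = +4.052 V.
Since F₂/F⁻ is the cathode and Mn²⁺/Mn the anode, E°cell = E°(F₂/F⁻) − E°(Mn²⁺/Mn).
So E°(Mn²⁺/Mn) = E°(F₂/F⁻) − E°cell = (+2.87) − (+4.052) = -1.18 V.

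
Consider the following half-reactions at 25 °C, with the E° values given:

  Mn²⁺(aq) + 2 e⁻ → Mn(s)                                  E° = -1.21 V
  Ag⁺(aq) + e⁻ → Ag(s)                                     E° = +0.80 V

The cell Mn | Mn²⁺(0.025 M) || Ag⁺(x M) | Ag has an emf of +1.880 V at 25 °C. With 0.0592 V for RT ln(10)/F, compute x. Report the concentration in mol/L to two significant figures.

0.0010 M

Ag⁺/Ag is the cathode, Mn²⁺/Mn the anode: E°cell = +2.01 V, n = 2.
Overall reaction: 2 Ag⁺(aq) + Mn(s) → 2 Ag(s) + Mn²⁺(aq); Q = [Mn²⁺]^1/[Ag⁺]^2.
From E = E° − (0.0592/n) log Q: log Q = (E° − E)·n/0.0592 = (+2.01 − (+1.880))·2/0.0592 = 4.3919.
So 2·log[Ag⁺] = 1·log(0.025) − log Q = -1.6021 − (4.3919) = -5.9940; log[Ag⁺] = -5.9940 / 2 = -2.9970; [Ag⁺] = 10^(-2.9970) ≈ 0.0010 M.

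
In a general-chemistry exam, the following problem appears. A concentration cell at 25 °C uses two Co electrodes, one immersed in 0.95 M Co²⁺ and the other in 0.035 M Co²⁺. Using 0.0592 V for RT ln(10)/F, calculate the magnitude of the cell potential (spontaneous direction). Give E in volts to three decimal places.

+0.042 V

For a concentration cell E°cell = 0. The 0.95 M side is the cathode (reduction is favoured where [Co²⁺] is higher).
With n = 2, E = −(0.0592/2) log([Co²⁺]ₐₙ/[Co²⁺]꜀ₐₜ) = −(0.0592/2) log(0.035/0.95) = −(0.0592/2)(-1.434) = +0.042 V.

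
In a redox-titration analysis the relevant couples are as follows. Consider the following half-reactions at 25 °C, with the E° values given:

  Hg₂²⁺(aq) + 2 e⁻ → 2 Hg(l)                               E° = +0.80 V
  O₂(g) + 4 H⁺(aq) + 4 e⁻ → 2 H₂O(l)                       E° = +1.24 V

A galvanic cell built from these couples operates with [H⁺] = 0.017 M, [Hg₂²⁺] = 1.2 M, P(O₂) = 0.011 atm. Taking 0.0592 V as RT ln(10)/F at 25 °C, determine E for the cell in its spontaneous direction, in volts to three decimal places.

O₂/H₂O is the cathode (higher E°), Hg₂²⁺/Hg the anode: E°cell = +1.24 − (+0.80) = +0.44 V, n = 4.
Overall: O₂(g) + 4 H⁺(aq) + 4 Hg(l) → 2 H₂O(l) + 2 Hg₂²⁺(aq)
Q = [Hg₂²⁺]^2 / (P(O₂)·[H⁺]^4); log Q = 9.195.
E = E° − (0.0592/n) log Q = +0.44 − (0.0592/4)(9.195) = +0.304 V.

+0.304 V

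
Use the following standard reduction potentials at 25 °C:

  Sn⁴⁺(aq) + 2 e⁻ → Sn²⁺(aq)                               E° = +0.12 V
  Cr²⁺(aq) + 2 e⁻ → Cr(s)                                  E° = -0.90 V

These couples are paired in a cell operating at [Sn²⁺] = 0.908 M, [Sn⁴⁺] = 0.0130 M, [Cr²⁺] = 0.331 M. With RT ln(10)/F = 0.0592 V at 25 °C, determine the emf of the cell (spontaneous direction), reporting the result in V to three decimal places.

+0.980 V

Sn⁴⁺/Sn²⁺ is the cathode (higher E°), Cr²⁺/Cr the anode: E°cell = +0.12 − (-0.90) = +1.02 V, n = 2.
Overall: Sn⁴⁺(aq) + Cr(s) → Sn²⁺(aq) + Cr²⁺(aq)
Q = [Sn²⁺]·[Cr²⁺] / ([Sn⁴⁺]); log Q = 1.364.
E = E° − (0.0592/n) log Q = +1.02 − (0.0592/2)(1.364) = +0.980 V.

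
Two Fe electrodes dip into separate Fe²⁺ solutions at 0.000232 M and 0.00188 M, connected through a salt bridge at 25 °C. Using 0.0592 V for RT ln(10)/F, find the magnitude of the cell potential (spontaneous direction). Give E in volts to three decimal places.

For a concentration cell E°cell = 0. The 0.00188 M side is the cathode (reduction is favoured where [Fe²⁺] is higher).
With n = 2, E = −(0.0592/2) log([Fe²⁺]ₐₙ/[Fe²⁺]꜀ₐₜ) = −(0.0592/2) log(0.000232/0.00188) = −(0.0592/2)(-0.909) = +0.027 V.

+0.027 V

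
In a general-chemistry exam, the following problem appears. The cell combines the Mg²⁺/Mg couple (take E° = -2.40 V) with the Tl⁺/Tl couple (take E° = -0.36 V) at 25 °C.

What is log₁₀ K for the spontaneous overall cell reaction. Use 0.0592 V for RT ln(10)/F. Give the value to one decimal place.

68.9

Cathode: Tl⁺/Tl; anode: Mg²⁺/Mg. E°cell = +2.04 V, n = 2.
log K = nE°cell / 0.0592 = (2)(+2.04) / 0.0592 = 68.9.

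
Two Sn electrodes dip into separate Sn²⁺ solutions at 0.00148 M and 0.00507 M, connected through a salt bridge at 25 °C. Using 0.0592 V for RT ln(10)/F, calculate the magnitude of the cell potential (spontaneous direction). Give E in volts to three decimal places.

+0.016 V

For a concentration cell E°cell = 0. The 0.00507 M side is the cathode (reduction is favoured where [Sn²⁺] is higher).
With n = 2, E = −(0.0592/2) log([Sn²⁺]ₐₙ/[Sn²⁺]꜀ₐₜ) = −(0.0592/2) log(0.00148/0.00507) = −(0.0592/2)(-0.535) = +0.016 V.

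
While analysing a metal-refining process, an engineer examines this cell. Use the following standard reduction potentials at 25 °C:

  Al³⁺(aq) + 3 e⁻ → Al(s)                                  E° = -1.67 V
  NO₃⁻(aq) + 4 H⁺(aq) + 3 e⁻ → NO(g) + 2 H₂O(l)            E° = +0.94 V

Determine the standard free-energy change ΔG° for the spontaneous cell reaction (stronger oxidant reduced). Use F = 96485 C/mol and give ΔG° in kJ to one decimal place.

NO₃⁻/NO (E° = +0.94 V) is the cathode; Al³⁺/Al (E° = -1.67 V) is the anode, so E°cell = +2.61 V.
Balancing electrons gives n = 3 (lcm of 3 and 3).
ΔG° = −nFE° = −(3)(96485)(+2.61) = -755,478 J = -755.5 kJ.

-755.5 kJ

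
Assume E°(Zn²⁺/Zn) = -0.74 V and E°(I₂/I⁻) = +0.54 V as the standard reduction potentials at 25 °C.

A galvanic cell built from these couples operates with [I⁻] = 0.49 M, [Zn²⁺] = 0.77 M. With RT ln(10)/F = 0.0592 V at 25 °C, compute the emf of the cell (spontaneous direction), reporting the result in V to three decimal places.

I₂/I⁻ is the cathode (higher E°), Zn²⁺/Zn the anode: E°cell = +0.54 − (-0.74) = +1.28 V, n = 2.
Overall: I₂(s) + Zn(s) → 2 I⁻(aq) + Zn²⁺(aq)
Q = [I⁻]^2·[Zn²⁺]; log Q = -0.733.
E = E° − (0.0592/n) log Q = +1.28 − (0.0592/2)(-0.733) = +1.302 V.

+1.302 V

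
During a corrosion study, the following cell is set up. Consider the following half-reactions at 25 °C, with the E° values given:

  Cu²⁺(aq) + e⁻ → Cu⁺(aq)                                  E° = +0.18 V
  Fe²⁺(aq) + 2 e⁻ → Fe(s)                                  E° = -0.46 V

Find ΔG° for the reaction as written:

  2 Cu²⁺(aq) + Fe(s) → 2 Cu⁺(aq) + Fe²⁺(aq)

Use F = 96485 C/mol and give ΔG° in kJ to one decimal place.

-123.5 kJ

As written, Cu²⁺/Cu⁺ is reduced (cathode) and Fe²⁺/Fe is oxidised (anode), so E°cell = (+0.18) − (-0.46) = +0.64 V.
Balancing electrons gives n = 2.
ΔG° = −nFE° = −(2)(96485)(+0.64) = -123,501 J = -123.5 kJ.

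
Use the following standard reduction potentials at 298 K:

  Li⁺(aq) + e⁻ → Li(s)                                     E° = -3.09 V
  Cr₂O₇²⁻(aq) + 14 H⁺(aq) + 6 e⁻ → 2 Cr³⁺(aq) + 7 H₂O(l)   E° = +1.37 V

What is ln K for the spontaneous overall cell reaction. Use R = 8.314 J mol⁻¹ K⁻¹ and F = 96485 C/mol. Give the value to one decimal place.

Cathode: Cr₂O₇²⁻/Cr³⁺; anode: Li⁺/Li. E°cell = (+1.37) − (-3.09) = +4.46 V, with n = 6.
ΔG° = −nFE° = −RT ln K, so ln K = nFE°/(RT) = (6)(96485)(+4.46) / ((8.314)(298)) = 1042.125.

1042.1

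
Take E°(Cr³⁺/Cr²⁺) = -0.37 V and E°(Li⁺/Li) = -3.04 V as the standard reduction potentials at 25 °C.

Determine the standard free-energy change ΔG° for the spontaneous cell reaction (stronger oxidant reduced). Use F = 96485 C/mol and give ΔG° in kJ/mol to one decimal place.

Cr³⁺/Cr²⁺ (E° = -0.37 V) is the cathode; Li⁺/Li (E° = -3.04 V) is the anode, so E°cell = +2.67 V.
Balancing electrons gives n = 1 (lcm of 1 and 1).
ΔG° = −nFE° = −(1)(96485)(+2.67) = -257,615 J = -257.6 kJ/mol.

-257.6 kJ/mol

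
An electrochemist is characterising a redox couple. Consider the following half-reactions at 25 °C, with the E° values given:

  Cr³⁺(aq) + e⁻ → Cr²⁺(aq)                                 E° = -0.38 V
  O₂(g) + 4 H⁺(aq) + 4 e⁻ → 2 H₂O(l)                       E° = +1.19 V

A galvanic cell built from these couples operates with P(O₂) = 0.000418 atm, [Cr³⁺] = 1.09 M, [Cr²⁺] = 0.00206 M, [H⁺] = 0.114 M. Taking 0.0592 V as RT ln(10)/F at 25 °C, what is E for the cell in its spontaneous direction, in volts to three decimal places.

O₂/H₂O is the cathode (higher E°), Cr³⁺/Cr²⁺ the anode: E°cell = +1.19 − (-0.38) = +1.57 V, n = 4.
Overall: O₂(g) + 4 H⁺(aq) + 4 Cr²⁺(aq) → 2 H₂O(l) + 4 Cr³⁺(aq)
Q = [Cr³⁺]^4 / (P(O₂)·[H⁺]^4·[Cr²⁺]^4); log Q = 18.045.
E = E° − (0.0592/n) log Q = +1.57 − (0.0592/4)(18.045) = +1.303 V.

+1.303 V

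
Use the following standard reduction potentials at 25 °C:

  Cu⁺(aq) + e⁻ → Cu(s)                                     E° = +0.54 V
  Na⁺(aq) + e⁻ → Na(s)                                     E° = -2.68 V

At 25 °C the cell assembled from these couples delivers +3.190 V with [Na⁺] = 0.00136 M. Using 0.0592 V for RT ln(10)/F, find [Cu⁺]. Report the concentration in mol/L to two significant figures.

0.00042 M

Cu⁺/Cu is the cathode, Na⁺/Na the anode: E°cell = +3.22 V, n = 1.
Overall reaction: Cu⁺(aq) + Na(s) → Cu(s) + Na⁺(aq); Q = [Na⁺]^1/[Cu⁺]^1.
From E = E° − (0.0592/n) log Q: log Q = (E° − E)·n/0.0592 = (+3.22 − (+3.190))·1/0.0592 = 0.5068.
So 1·log[Cu⁺] = 1·log(0.00136) − log Q = -2.8665 − (0.5068) = -3.3733; [Cu⁺] = 10^(-3.3733) ≈ 0.00042 M.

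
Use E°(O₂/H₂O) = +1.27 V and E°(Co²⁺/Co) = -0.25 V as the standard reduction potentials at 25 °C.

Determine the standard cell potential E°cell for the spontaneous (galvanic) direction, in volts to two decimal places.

+1.52 V

The O₂/H₂O couple has the higher reduction potential, so it is the cathode; Co²⁺/Co is oxidised at the anode.
E°cell = E°(cathode) − E°(anode) = (+1.27) − (-0.25) = +1.52 V.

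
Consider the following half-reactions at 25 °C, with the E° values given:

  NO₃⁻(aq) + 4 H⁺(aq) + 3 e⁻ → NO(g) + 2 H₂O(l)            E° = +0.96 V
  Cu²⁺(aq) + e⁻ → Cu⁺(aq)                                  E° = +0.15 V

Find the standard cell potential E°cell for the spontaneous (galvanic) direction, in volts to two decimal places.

The NO₃⁻/NO couple has the higher reduction potential, so it is the cathode; Cu²⁺/Cu⁺ is oxidised at the anode.
E°cell = E°(cathode) − E°(anode) = (+0.96) − (+0.15) = +0.81 V.
Since E°cell > 0, the reaction is spontaneous under standard conditions.

+0.81 V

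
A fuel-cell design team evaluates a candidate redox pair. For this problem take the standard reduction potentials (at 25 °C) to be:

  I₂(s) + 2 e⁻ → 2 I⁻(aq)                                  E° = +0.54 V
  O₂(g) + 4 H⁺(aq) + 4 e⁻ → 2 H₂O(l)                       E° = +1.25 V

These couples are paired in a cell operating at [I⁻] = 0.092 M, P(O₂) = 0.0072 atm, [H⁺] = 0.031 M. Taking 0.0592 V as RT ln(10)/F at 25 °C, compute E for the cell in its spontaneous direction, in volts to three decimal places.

O₂/H₂O is the cathode (higher E°), I₂/I⁻ the anode: E°cell = +1.25 − (+0.54) = +0.71 V, n = 4.
Overall: O₂(g) + 4 H⁺(aq) + 4 I⁻(aq) → 2 H₂O(l) + 2 I₂(s)
Q = 1 / (P(O₂)·[H⁺]^4·[I⁻]^4); log Q = 12.322.
E = E° − (0.0592/n) log Q = +0.71 − (0.0592/4)(12.322) = +0.528 V.

+0.528 V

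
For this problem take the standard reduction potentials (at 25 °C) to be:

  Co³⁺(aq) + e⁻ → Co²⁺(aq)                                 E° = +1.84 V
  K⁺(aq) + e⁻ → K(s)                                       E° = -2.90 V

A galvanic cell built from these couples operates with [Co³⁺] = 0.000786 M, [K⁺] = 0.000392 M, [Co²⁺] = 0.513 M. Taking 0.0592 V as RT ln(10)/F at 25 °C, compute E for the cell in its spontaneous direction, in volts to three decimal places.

+4.775 V

Co³⁺/Co²⁺ is the cathode (higher E°), K⁺/K the anode: E°cell = +1.84 − (-2.90) = +4.74 V, n = 1.
Overall: Co³⁺(aq) + K(s) → Co²⁺(aq) + K⁺(aq)
Q = [Co²⁺]·[K⁺] / ([Co³⁺]); log Q = -0.592.
E = E° − (0.0592/n) log Q = +4.74 − (0.0592/1)(-0.592) = +4.775 V.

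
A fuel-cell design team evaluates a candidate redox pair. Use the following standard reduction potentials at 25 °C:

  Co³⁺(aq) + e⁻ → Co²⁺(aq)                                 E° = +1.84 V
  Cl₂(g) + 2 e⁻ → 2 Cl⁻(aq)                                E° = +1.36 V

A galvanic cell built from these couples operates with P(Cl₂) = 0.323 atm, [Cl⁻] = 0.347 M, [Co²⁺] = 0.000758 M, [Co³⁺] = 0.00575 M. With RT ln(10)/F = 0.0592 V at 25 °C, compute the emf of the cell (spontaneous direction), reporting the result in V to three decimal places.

Co³⁺/Co²⁺ is the cathode (higher E°), Cl₂/Cl⁻ the anode: E°cell = +1.84 − (+1.36) = +0.48 V, n = 2.
Overall: 2 Co³⁺(aq) + 2 Cl⁻(aq) → 2 Co²⁺(aq) + Cl₂(g)
Q = [Co²⁺]^2·P(Cl₂) / ([Co³⁺]^2·[Cl⁻]^2); log Q = -1.331.
E = E° − (0.0592/n) log Q = +0.48 − (0.0592/2)(-1.331) = +0.519 V.

+0.519 V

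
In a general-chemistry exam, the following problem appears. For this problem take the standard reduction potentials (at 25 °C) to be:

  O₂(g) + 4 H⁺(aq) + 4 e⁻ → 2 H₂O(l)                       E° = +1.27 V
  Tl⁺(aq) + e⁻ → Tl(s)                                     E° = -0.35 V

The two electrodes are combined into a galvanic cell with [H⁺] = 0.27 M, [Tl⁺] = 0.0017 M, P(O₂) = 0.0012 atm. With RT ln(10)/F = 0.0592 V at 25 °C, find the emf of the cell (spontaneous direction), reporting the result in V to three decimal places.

O₂/H₂O is the cathode (higher E°), Tl⁺/Tl the anode: E°cell = +1.27 − (-0.35) = +1.62 V, n = 4.
Overall: O₂(g) + 4 H⁺(aq) + 4 Tl(s) → 2 H₂O(l) + 4 Tl⁺(aq)
Q = [Tl⁺]^4 / (P(O₂)·[H⁺]^4); log Q = -5.883.
E = E° − (0.0592/n) log Q = +1.62 − (0.0592/4)(-5.883) = +1.707 V.

+1.707 V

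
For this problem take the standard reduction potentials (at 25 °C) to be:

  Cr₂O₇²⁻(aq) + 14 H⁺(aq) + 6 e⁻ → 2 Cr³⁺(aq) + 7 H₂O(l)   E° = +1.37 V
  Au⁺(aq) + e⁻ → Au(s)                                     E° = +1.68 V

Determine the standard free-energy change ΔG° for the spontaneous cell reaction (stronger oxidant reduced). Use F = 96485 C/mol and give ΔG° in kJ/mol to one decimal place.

Au⁺/Au (E° = +1.68 V) is the cathode; Cr₂O₇²⁻/Cr³⁺ (E° = +1.37 V) is the anode, so E°cell = +0.31 V.
Balancing electrons gives n = 6 (lcm of 1 and 6).
ΔG° = −nFE° = −(6)(96485)(+0.31) = -179,462 J = -179.5 kJ/mol.

-179.5 kJ/mol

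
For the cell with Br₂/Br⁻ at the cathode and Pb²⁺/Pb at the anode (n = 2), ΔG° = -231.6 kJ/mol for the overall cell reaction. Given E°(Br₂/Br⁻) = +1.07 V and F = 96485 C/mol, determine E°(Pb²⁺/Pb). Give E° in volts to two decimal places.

E°cell = −ΔG°/(nF) = −(-231.6×10³)/((2)(96485)) = +1.200 V.
Since Br₂/Br⁻ is the cathode and Pb²⁺/Pb the anode, E°cell = E°(Br₂/Br⁻) − E°(Pb²⁺/Pb).
So E°(Pb²⁺/Pb) = E°(Br₂/Br⁻) − E°cell = (+1.07) − (+1.200) = -0.13 V.

-0.13 V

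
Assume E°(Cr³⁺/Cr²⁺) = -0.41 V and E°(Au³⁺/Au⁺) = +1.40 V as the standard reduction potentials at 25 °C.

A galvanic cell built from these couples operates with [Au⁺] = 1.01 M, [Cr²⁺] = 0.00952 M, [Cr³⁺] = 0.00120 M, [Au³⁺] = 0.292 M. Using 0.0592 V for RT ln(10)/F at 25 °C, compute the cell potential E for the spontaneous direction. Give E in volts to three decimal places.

Au³⁺/Au⁺ is the cathode (higher E°), Cr³⁺/Cr²⁺ the anode: E°cell = +1.40 − (-0.41) = +1.81 V, n = 2.
Overall: Au³⁺(aq) + 2 Cr²⁺(aq) → Au⁺(aq) + 2 Cr³⁺(aq)
Q = [Au⁺]·[Cr³⁺]^2 / ([Au³⁺]·[Cr²⁺]^2); log Q = -1.260.
E = E° − (0.0592/n) log Q = +1.81 − (0.0592/2)(-1.260) = +1.847 V.

+1.847 V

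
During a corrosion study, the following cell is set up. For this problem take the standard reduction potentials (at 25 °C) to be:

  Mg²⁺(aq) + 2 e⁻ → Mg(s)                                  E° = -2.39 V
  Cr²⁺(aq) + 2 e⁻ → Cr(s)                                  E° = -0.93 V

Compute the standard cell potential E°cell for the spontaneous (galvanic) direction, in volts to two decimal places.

+1.46 V

The Cr²⁺/Cr couple has the higher reduction potential, so it is the cathode; Mg²⁺/Mg is oxidised at the anode.
E°cell = E°(cathode) − E°(anode) = (-0.93) − (-2.39) = +1.46 V.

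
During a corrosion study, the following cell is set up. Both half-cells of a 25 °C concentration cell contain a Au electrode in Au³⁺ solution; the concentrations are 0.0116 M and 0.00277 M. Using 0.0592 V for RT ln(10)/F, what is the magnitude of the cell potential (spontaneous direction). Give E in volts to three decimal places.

+0.012 V

For a concentration cell E°cell = 0. The 0.0116 M side is the cathode (reduction is favoured where [Au³⁺] is higher).
With n = 3, E = −(0.0592/3) log([Au³⁺]ₐₙ/[Au³⁺]꜀ₐₜ) = −(0.0592/3) log(0.00277/0.0116) = −(0.0592/3)(-0.622) = +0.012 V.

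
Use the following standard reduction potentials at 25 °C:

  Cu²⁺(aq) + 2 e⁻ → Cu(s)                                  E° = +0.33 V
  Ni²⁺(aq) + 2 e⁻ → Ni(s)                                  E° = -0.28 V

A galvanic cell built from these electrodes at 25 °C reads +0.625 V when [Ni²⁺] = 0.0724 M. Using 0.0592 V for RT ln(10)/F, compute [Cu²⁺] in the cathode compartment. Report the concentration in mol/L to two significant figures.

Cu²⁺/Cu is the cathode, Ni²⁺/Ni the anode: E°cell = +0.61 V, n = 2.
Overall reaction: Cu²⁺(aq) + Ni(s) → Cu(s) + Ni²⁺(aq); Q = [Ni²⁺]^1/[Cu²⁺]^1.
From E = E° − (0.0592/n) log Q: log Q = (E° − E)·n/0.0592 = (+0.61 − (+0.625))·2/0.0592 = -0.5068.
So 1·log[Cu²⁺] = 1·log(0.0724) − log Q = -1.1403 − (-0.5068) = -0.6335; [Cu²⁺] = 10^(-0.6335) ≈ 0.23 M.

0.23 M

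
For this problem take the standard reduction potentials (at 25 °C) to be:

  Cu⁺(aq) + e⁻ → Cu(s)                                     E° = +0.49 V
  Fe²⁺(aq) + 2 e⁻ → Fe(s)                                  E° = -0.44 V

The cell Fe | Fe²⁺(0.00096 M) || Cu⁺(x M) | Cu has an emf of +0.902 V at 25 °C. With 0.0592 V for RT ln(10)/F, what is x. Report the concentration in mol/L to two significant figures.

Cu⁺/Cu is the cathode, Fe²⁺/Fe the anode: E°cell = +0.93 V, n = 2.
Overall reaction: 2 Cu⁺(aq) + Fe(s) → 2 Cu(s) + Fe²⁺(aq); Q = [Fe²⁺]^1/[Cu⁺]^2.
From E = E° − (0.0592/n) log Q: log Q = (E° − E)·n/0.0592 = (+0.93 − (+0.902))·2/0.0592 = 0.9459.
So 2·log[Cu⁺] = 1·log(0.00096) − log Q = -3.0177 − (0.9459) = -3.9636; log[Cu⁺] = -3.9636 / 2 = -1.9818; [Cu⁺] = 10^(-1.9818) ≈ 0.010 M.

0.010 M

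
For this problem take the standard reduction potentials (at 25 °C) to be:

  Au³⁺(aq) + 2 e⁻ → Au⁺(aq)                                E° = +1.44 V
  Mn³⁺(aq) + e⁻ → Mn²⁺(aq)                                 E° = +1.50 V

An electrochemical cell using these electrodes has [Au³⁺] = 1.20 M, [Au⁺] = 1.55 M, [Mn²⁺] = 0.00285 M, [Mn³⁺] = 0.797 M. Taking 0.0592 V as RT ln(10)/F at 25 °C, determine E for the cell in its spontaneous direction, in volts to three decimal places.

+0.208 V

Mn³⁺/Mn²⁺ is the cathode (higher E°), Au³⁺/Au⁺ the anode: E°cell = +1.50 − (+1.44) = +0.06 V, n = 2.
Overall: 2 Mn³⁺(aq) + Au⁺(aq) → 2 Mn²⁺(aq) + Au³⁺(aq)
Q = [Mn²⁺]^2·[Au³⁺] / ([Mn³⁺]^2·[Au⁺]); log Q = -5.004.
E = E° − (0.0592/n) log Q = +0.06 − (0.0592/2)(-5.004) = +0.208 V.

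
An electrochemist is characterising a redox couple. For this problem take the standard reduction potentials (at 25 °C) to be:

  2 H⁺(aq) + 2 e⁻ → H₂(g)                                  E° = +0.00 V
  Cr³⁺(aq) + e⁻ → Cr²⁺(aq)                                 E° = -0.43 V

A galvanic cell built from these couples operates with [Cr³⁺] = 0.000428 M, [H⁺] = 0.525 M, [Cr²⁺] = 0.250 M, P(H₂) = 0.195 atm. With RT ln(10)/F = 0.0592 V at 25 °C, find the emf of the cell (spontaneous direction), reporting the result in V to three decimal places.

+0.598 V

H⁺/H₂ is the cathode (higher E°), Cr³⁺/Cr²⁺ the anode: E°cell = +0.00 − (-0.43) = +0.43 V, n = 2.
Overall: 2 H⁺(aq) + 2 Cr²⁺(aq) → H₂(g) + 2 Cr³⁺(aq)
Q = P(H₂)·[Cr³⁺]^2 / ([H⁺]^2·[Cr²⁺]^2); log Q = -5.683.
E = E° − (0.0592/n) log Q = +0.43 − (0.0592/2)(-5.683) = +0.598 V.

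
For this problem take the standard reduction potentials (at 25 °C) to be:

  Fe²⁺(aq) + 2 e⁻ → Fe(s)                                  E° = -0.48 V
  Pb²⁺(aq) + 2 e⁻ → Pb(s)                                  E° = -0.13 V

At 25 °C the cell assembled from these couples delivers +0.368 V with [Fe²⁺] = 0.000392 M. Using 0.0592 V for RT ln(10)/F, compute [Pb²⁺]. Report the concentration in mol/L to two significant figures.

Pb²⁺/Pb is the cathode, Fe²⁺/Fe the anode: E°cell = +0.35 V, n = 2.
Overall reaction: Pb²⁺(aq) + Fe(s) → Pb(s) + Fe²⁺(aq); Q = [Fe²⁺]^1/[Pb²⁺]^1.
From E = E° − (0.0592/n) log Q: log Q = (E° − E)·n/0.0592 = (+0.35 − (+0.368))·2/0.0592 = -0.6081.
So 1·log[Pb²⁺] = 1·log(0.000392) − log Q = -3.4067 − (-0.6081) = -2.7986; [Pb²⁺] = 10^(-2.7986) ≈ 0.0016 M.

0.0016 M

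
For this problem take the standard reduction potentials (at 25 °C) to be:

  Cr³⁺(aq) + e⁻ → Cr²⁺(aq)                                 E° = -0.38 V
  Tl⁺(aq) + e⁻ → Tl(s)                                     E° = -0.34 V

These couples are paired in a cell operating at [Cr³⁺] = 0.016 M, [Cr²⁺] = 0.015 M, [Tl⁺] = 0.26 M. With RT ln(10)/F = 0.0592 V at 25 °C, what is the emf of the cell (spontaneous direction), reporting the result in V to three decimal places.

+0.004 V

Tl⁺/Tl is the cathode (higher E°), Cr³⁺/Cr²⁺ the anode: E°cell = -0.34 − (-0.38) = +0.04 V, n = 1.
Overall: Tl⁺(aq) + Cr²⁺(aq) → Tl(s) + Cr³⁺(aq)
Q = [Cr³⁺] / ([Tl⁺]·[Cr²⁺]); log Q = 0.613.
E = E° − (0.0592/n) log Q = +0.04 − (0.0592/1)(0.613) = +0.004 V.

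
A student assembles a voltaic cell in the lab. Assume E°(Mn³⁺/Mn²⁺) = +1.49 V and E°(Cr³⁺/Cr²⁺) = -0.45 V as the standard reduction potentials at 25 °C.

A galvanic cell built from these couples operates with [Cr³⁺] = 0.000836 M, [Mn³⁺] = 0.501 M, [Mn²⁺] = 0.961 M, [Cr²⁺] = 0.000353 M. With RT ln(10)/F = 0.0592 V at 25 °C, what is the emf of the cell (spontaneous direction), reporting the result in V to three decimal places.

Mn³⁺/Mn²⁺ is the cathode (higher E°), Cr³⁺/Cr²⁺ the anode: E°cell = +1.49 − (-0.45) = +1.94 V, n = 1.
Overall: Mn³⁺(aq) + Cr²⁺(aq) → Mn²⁺(aq) + Cr³⁺(aq)
Q = [Mn²⁺]·[Cr³⁺] / ([Mn³⁺]·[Cr²⁺]); log Q = 0.657.
E = E° − (0.0592/n) log Q = +1.94 − (0.0592/1)(0.657) = +1.901 V.

+1.901 V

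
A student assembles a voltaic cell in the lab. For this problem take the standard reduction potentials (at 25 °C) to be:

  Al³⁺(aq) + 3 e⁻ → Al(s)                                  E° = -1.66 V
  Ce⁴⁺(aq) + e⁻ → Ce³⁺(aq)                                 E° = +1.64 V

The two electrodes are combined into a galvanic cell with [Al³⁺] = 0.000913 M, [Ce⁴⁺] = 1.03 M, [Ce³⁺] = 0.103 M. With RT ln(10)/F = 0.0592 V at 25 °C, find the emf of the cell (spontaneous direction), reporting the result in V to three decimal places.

+3.419 V

Ce⁴⁺/Ce³⁺ is the cathode (higher E°), Al³⁺/Al the anode: E°cell = +1.64 − (-1.66) = +3.30 V, n = 3.
Overall: 3 Ce⁴⁺(aq) + Al(s) → 3 Ce³⁺(aq) + Al³⁺(aq)
Q = [Ce³⁺]^3·[Al³⁺] / ([Ce⁴⁺]^3); log Q = -6.040.
E = E° − (0.0592/n) log Q = +3.30 − (0.0592/3)(-6.040) = +3.419 V.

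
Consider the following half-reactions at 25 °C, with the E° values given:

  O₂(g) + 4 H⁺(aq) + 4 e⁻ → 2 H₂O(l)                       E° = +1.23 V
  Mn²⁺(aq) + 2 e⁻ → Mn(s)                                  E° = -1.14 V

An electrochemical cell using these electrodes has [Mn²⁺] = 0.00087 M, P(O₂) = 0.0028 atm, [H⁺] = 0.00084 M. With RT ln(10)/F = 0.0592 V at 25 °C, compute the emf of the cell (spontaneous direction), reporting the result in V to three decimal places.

O₂/H₂O is the cathode (higher E°), Mn²⁺/Mn the anode: E°cell = +1.23 − (-1.14) = +2.37 V, n = 4.
Overall: O₂(g) + 4 H⁺(aq) + 2 Mn(s) → 2 H₂O(l) + 2 Mn²⁺(aq)
Q = [Mn²⁺]^2 / (P(O₂)·[H⁺]^4); log Q = 8.735.
E = E° − (0.0592/n) log Q = +2.37 − (0.0592/4)(8.735) = +2.241 V.

+2.241 V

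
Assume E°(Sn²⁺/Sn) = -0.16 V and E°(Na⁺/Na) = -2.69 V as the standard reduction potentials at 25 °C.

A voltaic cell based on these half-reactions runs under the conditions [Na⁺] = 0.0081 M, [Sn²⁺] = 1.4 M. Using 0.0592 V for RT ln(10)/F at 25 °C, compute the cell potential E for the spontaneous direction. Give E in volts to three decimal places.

Sn²⁺/Sn is the cathode (higher E°), Na⁺/Na the anode: E°cell = -0.16 − (-2.69) = +2.53 V, n = 2.
Overall: Sn²⁺(aq) + 2 Na(s) → Sn(s) + 2 Na⁺(aq)
Q = [Na⁺]^2 / ([Sn²⁺]); log Q = -4.329.
E = E° − (0.0592/n) log Q = +2.53 − (0.0592/2)(-4.329) = +2.658 V.

+2.658 V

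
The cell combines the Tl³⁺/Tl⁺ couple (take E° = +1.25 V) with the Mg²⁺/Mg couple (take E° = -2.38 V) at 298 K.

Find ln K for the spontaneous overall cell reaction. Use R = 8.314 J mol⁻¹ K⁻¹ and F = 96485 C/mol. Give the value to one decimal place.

282.7

Cathode: Tl³⁺/Tl⁺; anode: Mg²⁺/Mg. E°cell = (+1.25) − (-2.38) = +3.63 V, with n = 2.
ΔG° = −nFE° = −RT ln K, so ln K = nFE°/(RT) = (2)(96485)(+3.63) / ((8.314)(298)) = 282.729.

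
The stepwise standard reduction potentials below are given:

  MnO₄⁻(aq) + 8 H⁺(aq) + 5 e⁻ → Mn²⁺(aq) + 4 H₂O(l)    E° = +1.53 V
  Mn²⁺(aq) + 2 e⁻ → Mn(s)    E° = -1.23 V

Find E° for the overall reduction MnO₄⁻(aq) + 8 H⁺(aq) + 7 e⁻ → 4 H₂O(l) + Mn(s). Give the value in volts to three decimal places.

+0.741 V

Since ΔG° = −nFE° is additive over sequential reductions, n₃E°₃ = n₁E°₁ + n₂E°₂.
E°₃ = (5×+1.53 + 2×-1.23) / 7 = (+5.190) / 7 = +0.741 V.
E° values themselves are not directly additive — weighting by electron count is essential.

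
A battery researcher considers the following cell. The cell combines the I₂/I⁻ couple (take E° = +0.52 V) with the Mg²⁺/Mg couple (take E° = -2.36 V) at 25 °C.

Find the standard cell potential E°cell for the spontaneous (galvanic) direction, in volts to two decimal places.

+2.88 V

The I₂/I⁻ couple has the higher reduction potential, so it is the cathode; Mg²⁺/Mg is oxidised at the anode.
E°cell = E°(cathode) − E°(anode) = (+0.52) − (-2.36) = +2.88 V.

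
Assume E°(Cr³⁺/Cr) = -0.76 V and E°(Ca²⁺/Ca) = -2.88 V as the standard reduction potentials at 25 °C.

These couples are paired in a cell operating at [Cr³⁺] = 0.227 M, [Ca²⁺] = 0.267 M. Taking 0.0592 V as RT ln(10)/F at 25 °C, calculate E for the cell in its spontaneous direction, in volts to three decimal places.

Cr³⁺/Cr is the cathode (higher E°), Ca²⁺/Ca the anode: E°cell = -0.76 − (-2.88) = +2.12 V, n = 6.
Overall: 2 Cr³⁺(aq) + 3 Ca(s) → 2 Cr(s) + 3 Ca²⁺(aq)
Q = [Ca²⁺]^3 / ([Cr³⁺]^2); log Q = -0.433.
E = E° − (0.0592/n) log Q = +2.12 − (0.0592/6)(-0.433) = +2.124 V.

+2.124 V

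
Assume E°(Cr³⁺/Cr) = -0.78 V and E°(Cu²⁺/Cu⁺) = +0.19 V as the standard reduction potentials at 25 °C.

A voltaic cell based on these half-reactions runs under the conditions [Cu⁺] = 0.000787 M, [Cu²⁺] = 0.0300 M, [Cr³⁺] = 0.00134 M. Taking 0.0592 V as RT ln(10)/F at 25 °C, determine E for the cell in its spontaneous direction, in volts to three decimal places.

+1.120 V

Cu²⁺/Cu⁺ is the cathode (higher E°), Cr³⁺/Cr the anode: E°cell = +0.19 − (-0.78) = +0.97 V, n = 3.
Overall: 3 Cu²⁺(aq) + Cr(s) → 3 Cu⁺(aq) + Cr³⁺(aq)
Q = [Cu⁺]^3·[Cr³⁺] / ([Cu²⁺]^3); log Q = -7.616.
E = E° − (0.0592/n) log Q = +0.97 − (0.0592/3)(-7.616) = +1.120 V.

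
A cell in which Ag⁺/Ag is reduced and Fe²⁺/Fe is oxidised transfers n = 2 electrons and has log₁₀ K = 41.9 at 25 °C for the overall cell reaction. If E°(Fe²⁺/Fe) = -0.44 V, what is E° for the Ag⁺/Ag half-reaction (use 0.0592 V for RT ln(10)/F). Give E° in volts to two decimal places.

E°cell = (0.0592/n)·log K = (0.0592/2)(41.9) = +1.240 V.
Since Ag⁺/Ag is the cathode and Fe²⁺/Fe the anode, E°cell = E°(Ag⁺/Ag) − E°(Fe²⁺/Fe).
So E°(Ag⁺/Ag) = E°cell + E°(Fe²⁺/Fe) = +1.240 + (-0.44) = +0.80 V.

+0.80 V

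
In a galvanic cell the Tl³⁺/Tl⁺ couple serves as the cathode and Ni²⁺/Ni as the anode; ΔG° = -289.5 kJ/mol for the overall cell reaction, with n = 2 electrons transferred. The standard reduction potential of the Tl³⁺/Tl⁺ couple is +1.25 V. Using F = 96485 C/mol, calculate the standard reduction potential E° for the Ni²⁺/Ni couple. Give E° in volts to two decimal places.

E°cell = −ΔG°/(nF) = −(-289.5×10³)/((2)(96485)) = +1.500 V.
Since Tl³⁺/Tl⁺ is the cathode and Ni²⁺/Ni the anode, E°cell = E°(Tl³⁺/Tl⁺) − E°(Ni²⁺/Ni).
So E°(Ni²⁺/Ni) = E°(Tl³⁺/Tl⁺) − E°cell = (+1.25) − (+1.500) = -0.25 V.

-0.25 V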